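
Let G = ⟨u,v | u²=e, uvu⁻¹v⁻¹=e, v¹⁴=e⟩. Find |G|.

Enumerate words in the generators, reducing via the relations: the distinct elements are
  {e, u, v, uv, v², v³, v⁴, v⁵, v⁶, v⁷, v⁸, v⁹, uv², uv³, uv⁴, uv⁵, uv⁶, uv⁷, uv⁸, uv⁹, v¹², v¹³, v¹¹, v¹⁰, uv¹², uv¹³, uv¹¹, uv¹⁰}.
No further products give new elements, so |G| = 28.

Answer: 28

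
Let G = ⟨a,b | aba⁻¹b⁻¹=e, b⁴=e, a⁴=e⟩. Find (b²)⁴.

Compute successive powers of (b²), reducing at each step:
  (b²)²: (b²) · b² = e
  (b²)³: e · b² = b²
  (b²)⁴: (b²) · b² = e

Answer: e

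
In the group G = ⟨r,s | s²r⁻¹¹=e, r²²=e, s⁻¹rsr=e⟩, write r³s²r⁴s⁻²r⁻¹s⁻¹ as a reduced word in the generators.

Multiply left to right, reducing at each step:
  (r³) · s² = r¹⁴
  (r¹⁴) · r⁴ = r¹⁸
  (r¹⁸) · s⁻² = r⁷
  (r⁷) · r⁻¹ = r⁶
  (r⁶) · s⁻¹ = r⁶s⁻¹

Answer: r⁶s⁻¹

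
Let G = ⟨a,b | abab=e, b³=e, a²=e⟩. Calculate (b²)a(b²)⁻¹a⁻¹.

[(b²), a] = (b²)·a·(b²)⁻¹·a⁻¹.
  (b²) · a = ab
  (ab) · b = ab²
  (ab²) · a = b

Answer: b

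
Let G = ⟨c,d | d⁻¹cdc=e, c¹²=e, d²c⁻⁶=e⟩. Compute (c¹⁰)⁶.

Compute successive powers of (c¹⁰), reducing at each step:
  (c¹⁰)²: (c¹⁰) · c¹⁰ = c⁸
  (c¹⁰)³: (c⁸) · c¹⁰ = c⁶
  (c¹⁰)⁴: (c⁶) · c¹⁰ = c⁴
  (c¹⁰)⁵: (c⁴) · c¹⁰ = c²
  (c¹⁰)⁶: (c²) · c¹⁰ = e

Answer: e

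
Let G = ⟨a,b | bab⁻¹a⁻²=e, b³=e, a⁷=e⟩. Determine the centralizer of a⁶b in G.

⟨a⁶b⟩ ⊆ C_G(a⁶b) since powers of a⁶b commute with a⁶b; so |C_G(a⁶b)| ≥ |⟨a⁶b⟩| = 3.
By orbit–stabilizer, |C_G(a⁶b)| = |G| / |conj. class of a⁶b| = 21 / 7 = 3.
The 3 elements commuting with a⁶b are {e, a⁴b², a⁶b}.

Answer: {e, a⁴b², a⁶b}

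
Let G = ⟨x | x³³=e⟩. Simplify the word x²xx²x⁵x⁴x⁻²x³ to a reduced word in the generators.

Multiply left to right, reducing at each step:
  (x²) · x = x³
  (x³) · x² = x⁵
  (x⁵) · x⁵ = x¹⁰
  (x¹⁰) · x⁴ = x¹⁴
  (x¹⁴) · x⁻² = x¹²
  (x¹²) · x³ = x¹⁵

Answer: x¹⁵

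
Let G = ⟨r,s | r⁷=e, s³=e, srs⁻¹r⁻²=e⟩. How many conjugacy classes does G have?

The conjugacy classes (representative and size) are:
  [e] (size 1), [r²] (size 3), [r⁵] (size 3), [s] (size 7), [s²] (size 7).
Class equation: 1 + 3 + 3 + 7 + 7 = 21 = |G|. So G has 5 conjugacy classes.

Answer: 5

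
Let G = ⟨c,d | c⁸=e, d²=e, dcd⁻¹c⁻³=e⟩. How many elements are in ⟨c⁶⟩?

|⟨c⁶⟩| equals the order of c⁶. Compute successive powers until reaching e:
  (c⁶)¹ = c⁶, (c⁶)² = c⁴, (c⁶)³ = c², (c⁶)⁴ = e.
The smallest positive k with (c⁶)ᵏ = e is 4, so |⟨c⁶⟩| = 4.

Answer: 4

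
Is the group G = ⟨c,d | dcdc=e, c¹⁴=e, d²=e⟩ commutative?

c·d = cd but d·c = c¹³d, so c·d ≠ d·c and G is not abelian.

Answer: No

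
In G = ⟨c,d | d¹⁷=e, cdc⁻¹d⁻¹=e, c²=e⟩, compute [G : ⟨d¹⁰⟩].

First find ord(d¹⁰) by computing successive powers:
  (d¹⁰)¹ = d¹⁰, (d¹⁰)² = d³, (d¹⁰)³ = d¹³, (d¹⁰)⁴ = d⁶, (d¹⁰)⁵ = d¹⁶, (d¹⁰)⁶ = d⁹, (d¹⁰)⁷ = d², (d¹⁰)⁸ = d¹², (d¹⁰)⁹ = d⁵, (d¹⁰)¹⁰ = d¹⁵, (d¹⁰)¹¹ = d⁸, (d¹⁰)¹² = d, (d¹⁰)¹³ = d¹¹, (d¹⁰)¹⁴ = d⁴, (d¹⁰)¹⁵ = d¹⁴, (d¹⁰)¹⁶ = d⁷, (d¹⁰)¹⁷ = e.
So |⟨d¹⁰⟩| = ord(d¹⁰) = 17. With |G| = 34, by Lagrange [G : ⟨d¹⁰⟩] = 34/17 = 2.

Answer: 2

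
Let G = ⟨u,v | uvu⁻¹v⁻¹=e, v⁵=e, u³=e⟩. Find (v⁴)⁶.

Compute successive powers of (v⁴), reducing at each step:
  (v⁴)²: (v⁴) · v⁴ = v³
  (v⁴)³: (v³) · v⁴ = v²
  (v⁴)⁴: (v²) · v⁴ = v
  (v⁴)⁵: v · v⁴ = e
  (v⁴)⁶: e · v⁴ = v⁴

Answer: v⁴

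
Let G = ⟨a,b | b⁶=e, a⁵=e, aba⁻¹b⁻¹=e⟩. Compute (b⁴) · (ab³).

Compute (b⁴) · (ab³) by multiplying left to right and reducing via the relations at each step:
  (b⁴) · a = ab⁴
  (ab⁴) · b³ = ab

Answer: ab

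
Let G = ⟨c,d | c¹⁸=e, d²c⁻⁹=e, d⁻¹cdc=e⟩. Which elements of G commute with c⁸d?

⟨c⁸d⟩ ⊆ C_G(c⁸d) since powers of c⁸d commute with c⁸d; so |C_G(c⁸d)| ≥ |⟨c⁸d⟩| = 4.
By orbit–stabilizer, |C_G(c⁸d)| = |G| / |conj. class of c⁸d| = 36 / 9 = 4.
The 4 elements commuting with c⁸d are {e, c⁹, c⁸d, c⁸d⁻¹}.

Answer: {e, c⁹, c⁸d, c⁸d⁻¹}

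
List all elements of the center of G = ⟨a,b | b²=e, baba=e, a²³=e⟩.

An element z ∈ Z(G) iff z commutes with every generator.
For example e is central: e·a = a = a·e; e·b = b = b·e.
Whereas a ∉ Z(G) since a·b = ab ≠ a²²b = b·a.
Checking each of the 46 elements this way gives Z(G) = {e}, of order 1.

Answer: {e}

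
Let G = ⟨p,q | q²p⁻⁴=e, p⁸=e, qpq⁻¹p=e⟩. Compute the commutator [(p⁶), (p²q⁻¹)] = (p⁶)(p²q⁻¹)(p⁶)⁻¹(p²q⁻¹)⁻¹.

[(p⁶), (p²q⁻¹)] = (p⁶)·(p²q⁻¹)·(p⁶)⁻¹·(p²q⁻¹)⁻¹.
  (p⁶) · (p²q⁻¹) = q⁻¹
  (q⁻¹) · (p²) = p²q
  (p²q) · (p²q) = p⁴

Answer: p⁴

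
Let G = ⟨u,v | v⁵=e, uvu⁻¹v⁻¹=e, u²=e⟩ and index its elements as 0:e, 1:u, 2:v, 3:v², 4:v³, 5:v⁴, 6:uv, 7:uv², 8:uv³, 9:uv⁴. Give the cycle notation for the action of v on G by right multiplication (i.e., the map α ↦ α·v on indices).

(0 2 3 4 5)(1 6 7 8 9)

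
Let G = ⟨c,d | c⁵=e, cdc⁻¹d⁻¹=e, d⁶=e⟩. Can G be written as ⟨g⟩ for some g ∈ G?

|G| = 30. The element cd has order 30 (its powers give 30 distinct elements), so ⟨cd⟩ = G and G is cyclic.

Answer: Yes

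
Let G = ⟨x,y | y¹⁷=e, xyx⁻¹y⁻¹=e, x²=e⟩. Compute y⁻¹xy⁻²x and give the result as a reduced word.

Multiply left to right, reducing at each step:
  (y¹⁶) · x = xy¹⁶
  (xy¹⁶) · y⁻² = xy¹⁴
  (xy¹⁴) · x = y¹⁴

Answer: y¹⁴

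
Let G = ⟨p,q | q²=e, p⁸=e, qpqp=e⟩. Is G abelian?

p·q = pq but q·p = p⁷q, so p·q ≠ q·p and G is not abelian.

Answer: No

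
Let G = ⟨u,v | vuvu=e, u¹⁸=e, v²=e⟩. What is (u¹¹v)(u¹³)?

Compute (u¹¹v) · (u¹³) by multiplying left to right and reducing via the relations at each step:
  (u¹¹v) · u¹³ = u¹⁶v

Answer: u¹⁶v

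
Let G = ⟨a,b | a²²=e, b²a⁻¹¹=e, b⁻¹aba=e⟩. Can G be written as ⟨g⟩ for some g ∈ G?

Every cyclic group is abelian. But a·b = ab while b·a = a¹⁰b⁻¹, so a·b ≠ b·a and G is not abelian. Hence G is not cyclic.

Answer: No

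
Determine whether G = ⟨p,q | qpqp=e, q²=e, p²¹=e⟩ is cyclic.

Every cyclic group is abelian. But p·q = pq while q·p = p²⁰q, so p·q ≠ q·p and G is not abelian. Hence G is not cyclic.

Answer: No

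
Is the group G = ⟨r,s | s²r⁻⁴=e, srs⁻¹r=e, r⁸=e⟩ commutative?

r·s = rs but s·r = r³s⁻¹, so r·s ≠ s·r and G is not abelian.

Answer: No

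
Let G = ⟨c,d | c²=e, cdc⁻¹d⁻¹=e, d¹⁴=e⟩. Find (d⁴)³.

Compute successive powers of (d⁴), reducing at each step:
  (d⁴)²: (d⁴) · d⁴ = d⁸
  (d⁴)³: (d⁸) · d⁴ = d¹²

Answer: d¹²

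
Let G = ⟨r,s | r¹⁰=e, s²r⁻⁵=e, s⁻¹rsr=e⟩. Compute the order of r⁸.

Compute successive powers until reaching e:
  (r⁸)¹ = r⁸, (r⁸)² = r⁶, (r⁸)³ = r⁴, (r⁸)⁴ = r², (r⁸)⁵ = e.
The smallest positive k with (r⁸)ᵏ = e is 5.

Answer: 5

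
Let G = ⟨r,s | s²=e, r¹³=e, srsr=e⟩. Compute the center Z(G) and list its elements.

An element z ∈ Z(G) iff z commutes with every generator.
For example e is central: e·r = r = r·e; e·s = s = s·e.
Whereas r ∉ Z(G) since r·s = rs ≠ r¹²s = s·r.
Checking each of the 26 elements this way gives Z(G) = {e}, of order 1.

Answer: {e}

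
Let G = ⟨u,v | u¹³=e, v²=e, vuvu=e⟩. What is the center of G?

An element z ∈ Z(G) iff z commutes with every generator.
For example e is central: e·u = u = u·e; e·v = v = v·e.
Whereas u ∉ Z(G) since u·v = uv ≠ u¹²v = v·u.
Checking each of the 26 elements this way gives Z(G) = {e}, of order 1.

Answer: {e}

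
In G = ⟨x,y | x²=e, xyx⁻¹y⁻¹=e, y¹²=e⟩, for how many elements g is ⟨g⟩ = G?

⟨g⟩ = G would require ord(g) = |G| = 24, but the maximum element order in G is 12 < 24. So G is not cyclic and no single element generates it: the count is 0.

Answer: 0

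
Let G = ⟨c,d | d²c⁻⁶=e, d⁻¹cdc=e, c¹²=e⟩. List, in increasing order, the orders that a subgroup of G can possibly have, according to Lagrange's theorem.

|G| = 24 = 2³ · 3. By Lagrange's theorem the order of any subgroup divides 24; the divisors of 24 are 1, 2, 3, 4, 6, 8, 12, 24.

Answer: 1, 2, 3, 4, 6, 8, 12, 24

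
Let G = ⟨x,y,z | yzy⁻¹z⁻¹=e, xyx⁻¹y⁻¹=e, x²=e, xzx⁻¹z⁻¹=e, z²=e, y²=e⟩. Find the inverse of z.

The order of z is 2 (smallest k with zᵏ = e), so z⁻¹ = z¹ = z.
Check: z · z → z · z = e, giving e as required.

Answer: z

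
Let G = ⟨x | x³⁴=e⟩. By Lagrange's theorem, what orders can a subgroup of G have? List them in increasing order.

|G| = 34 = 2 · 17. By Lagrange's theorem the order of any subgroup divides 34; the divisors of 34 are 1, 2, 17, 34.

Answer: 1, 2, 17, 34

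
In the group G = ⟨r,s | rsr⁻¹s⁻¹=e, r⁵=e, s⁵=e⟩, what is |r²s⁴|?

Compute successive powers until reaching e:
  (r²s⁴)¹ = r²s⁴, (r²s⁴)² = r⁴s³, (r²s⁴)³ = rs², (r²s⁴)⁴ = r³s, (r²s⁴)⁵ = e.
The smallest positive k with (r²s⁴)ᵏ = e is 5.

Answer: 5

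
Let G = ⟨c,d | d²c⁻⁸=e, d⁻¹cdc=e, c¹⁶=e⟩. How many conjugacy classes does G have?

The conjugacy classes (representative and size) are:
  [e] (size 1), [c] (size 2), [c¹⁴] (size 2), [c³] (size 2), [c¹²] (size 2), [c⁵] (size 2), [c¹⁰] (size 2), [c⁷] (size 2), [c⁸] (size 1), [c⁶d] (size 8), [c³d⁻¹] (size 8).
Class equation: 1 + 2 + 2 + 2 + 2 + 2 + 2 + 2 + 1 + 8 + 8 = 32 = |G|. So G has 11 conjugacy classes.

Answer: 11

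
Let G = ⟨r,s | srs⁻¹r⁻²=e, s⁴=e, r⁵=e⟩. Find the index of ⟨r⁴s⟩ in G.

First find ord(r⁴s) by computing successive powers:
  (r⁴s)¹ = r⁴s, (r⁴s)² = r²s², (r⁴s)³ = r³s³, (r⁴s)⁴ = e.
So |⟨r⁴s⟩| = ord(r⁴s) = 4. With |G| = 20, by Lagrange [G : ⟨r⁴s⟩] = 20/4 = 5.

Answer: 5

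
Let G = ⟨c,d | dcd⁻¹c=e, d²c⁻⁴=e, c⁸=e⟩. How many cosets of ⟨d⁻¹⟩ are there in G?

First find ord(d⁻¹) by computing successive powers:
  (d⁻¹)¹ = d⁻¹, (d⁻¹)² = c⁴, (d⁻¹)³ = d, (d⁻¹)⁴ = e.
So |⟨d⁻¹⟩| = ord(d⁻¹) = 4. With |G| = 16, by Lagrange [G : ⟨d⁻¹⟩] = 16/4 = 4.

Answer: 4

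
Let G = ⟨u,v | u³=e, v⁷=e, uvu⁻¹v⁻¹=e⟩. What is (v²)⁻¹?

The order of (v²) is 7 (smallest k with (v²)ᵏ = e), so (v²)⁻¹ = (v²)⁶ = v⁵.
Check: (v²) · (v⁵) → (v²) · v⁵ = e, giving e as required.

Answer: v⁵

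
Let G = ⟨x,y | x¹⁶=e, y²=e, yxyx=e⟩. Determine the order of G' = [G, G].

G' = [G, G] is generated by all commutators. The generator-pair commutators are: [x, y] = x².
The subgroup they normally generate is {e, x², x⁴, x⁶, x⁸, x¹⁰, x¹², x¹⁴}, of order 8.
Check: |G/G'| = 32/8 = 4 is the order of the abelianisation.

Answer: 8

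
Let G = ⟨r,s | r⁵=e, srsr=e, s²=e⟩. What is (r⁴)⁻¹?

The order of (r⁴) is 5 (smallest k with (r⁴)ᵏ = e), so (r⁴)⁻¹ = (r⁴)⁴ = r.
Check: (r⁴) · r → (r⁴) · r = e, giving e as required.

Answer: r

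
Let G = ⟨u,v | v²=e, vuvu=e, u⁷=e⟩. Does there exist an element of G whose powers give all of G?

Every cyclic group is abelian. But u·v = uv while v·u = u⁶v, so u·v ≠ v·u and G is not abelian. Hence G is not cyclic.

Answer: No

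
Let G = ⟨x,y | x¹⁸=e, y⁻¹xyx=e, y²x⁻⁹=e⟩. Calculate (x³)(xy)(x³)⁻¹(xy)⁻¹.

[(x³), (xy)] = (x³)·(xy)·(x³)⁻¹·(xy)⁻¹.
  (x³) · (xy) = x⁴y
  (x⁴y) · (x¹⁵) = x⁷y
  (x⁷y) · (xy⁻¹) = x⁶

Answer: x⁶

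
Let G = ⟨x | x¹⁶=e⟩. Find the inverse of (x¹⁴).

The order of (x¹⁴) is 8 (smallest k with (x¹⁴)ᵏ = e), so (x¹⁴)⁻¹ = (x¹⁴)⁷ = x².
Check: (x¹⁴) · (x²) → (x¹⁴) · x² = e, giving e as required.

Answer: x²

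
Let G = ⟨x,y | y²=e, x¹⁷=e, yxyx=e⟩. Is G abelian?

x·y = xy but y·x = x¹⁶y, so x·y ≠ y·x and G is not abelian.

Answer: No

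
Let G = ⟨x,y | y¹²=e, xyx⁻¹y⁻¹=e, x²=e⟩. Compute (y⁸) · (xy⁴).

Compute (y⁸) · (xy⁴) by multiplying left to right and reducing via the relations at each step:
  (y⁸) · x = xy⁸
  (xy⁸) · y⁴ = x

Answer: x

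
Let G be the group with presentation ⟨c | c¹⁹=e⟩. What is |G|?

G is generated by a single element, so G is cyclic. The relator gives c¹⁹ = e and no smaller power is forced to be e, so the 19 powers {c, e, c², c³, c⁴, c⁵, c⁶, c⁷, c⁸, c⁹, c¹², c¹³, c¹¹, c¹⁰, c¹⁴, c¹⁵, c¹⁶, c¹⁷, c¹⁸} are distinct. Hence |G| = 19.

Answer: 19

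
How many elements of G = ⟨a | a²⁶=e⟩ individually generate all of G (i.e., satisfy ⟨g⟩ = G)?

G is cyclic of order 26. An element generates G iff its order is 26, and a cyclic group of order 26 has exactly φ(26) = 12 such elements.

Answer: 12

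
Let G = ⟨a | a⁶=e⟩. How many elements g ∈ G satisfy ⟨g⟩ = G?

G is cyclic of order 6. An element generates G iff its order is 6, and a cyclic group of order 6 has exactly φ(6) = 2 such elements.

Answer: 2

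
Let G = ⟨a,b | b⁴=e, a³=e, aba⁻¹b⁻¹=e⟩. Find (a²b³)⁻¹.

The order of (a²b³) is 12 (smallest k with (a²b³)ᵏ = e), so (a²b³)⁻¹ = (a²b³)¹¹ = ab.
Check: (a²b³) · (ab) → (a²b³) · a = b³;   (b³) · b = e, giving e as required.

Answer: ab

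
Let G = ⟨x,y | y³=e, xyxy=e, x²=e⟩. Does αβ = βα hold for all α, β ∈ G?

x·y = xy but y·x = xy², so x·y ≠ y·x and G is not abelian.

Answer: No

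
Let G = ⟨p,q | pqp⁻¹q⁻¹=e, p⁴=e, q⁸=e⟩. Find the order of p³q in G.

Compute successive powers until reaching e:
  (p³q)¹ = p³q, (p³q)² = p²q², (p³q)³ = pq³, (p³q)⁴ = q⁴, (p³q)⁵ = p³q⁵, (p³q)⁶ = p²q⁶, (p³q)⁷ = pq⁷, (p³q)⁸ = e.
The smallest positive k with (p³q)ᵏ = e is 8.

Answer: 8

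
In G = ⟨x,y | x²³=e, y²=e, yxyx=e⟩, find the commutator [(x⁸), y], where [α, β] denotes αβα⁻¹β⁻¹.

[(x⁸), y] = (x⁸)·y·(x⁸)⁻¹·y⁻¹.
  (x⁸) · y = x⁸y
  (x⁸y) · (x¹⁵) = x¹⁶y
  (x¹⁶y) · y = x¹⁶

Answer: x¹⁶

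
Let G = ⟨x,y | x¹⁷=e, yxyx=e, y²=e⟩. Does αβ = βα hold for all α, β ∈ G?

x·y = xy but y·x = x¹⁶y, so x·y ≠ y·x and G is not abelian.

Answer: No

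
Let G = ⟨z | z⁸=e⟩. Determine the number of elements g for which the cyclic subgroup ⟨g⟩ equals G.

G is cyclic of order 8. An element generates G iff its order is 8, and a cyclic group of order 8 has exactly φ(8) = 4 such elements.

Answer: 4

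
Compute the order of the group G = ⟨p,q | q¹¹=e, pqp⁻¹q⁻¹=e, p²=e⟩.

Enumerate words in the generators, reducing via the relations: the distinct elements are
  {e, p, q, pq, q², q³, q⁴, q⁵, q⁶, q⁷, q⁸, q⁹, pq², pq³, pq⁴, pq⁵, pq⁶, pq⁷, pq⁸, pq⁹, q¹⁰, pq¹⁰}.
No further products give new elements, so |G| = 22.

Answer: 22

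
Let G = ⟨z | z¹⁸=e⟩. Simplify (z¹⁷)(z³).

Compute (z¹⁷) · (z³) by multiplying left to right and reducing via the relations at each step:
  (z¹⁷) · z³ = z²

Answer: z²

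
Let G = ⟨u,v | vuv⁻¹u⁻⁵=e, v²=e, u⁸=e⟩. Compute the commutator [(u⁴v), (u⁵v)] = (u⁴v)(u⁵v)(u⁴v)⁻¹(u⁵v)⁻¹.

[(u⁴v), (u⁵v)] = (u⁴v)·(u⁵v)·(u⁴v)⁻¹·(u⁵v)⁻¹.
  (u⁴v) · (u⁵v) = u⁵
  (u⁵) · (u⁴v) = uv
  (uv) · (u⁷v) = u⁴

Answer: u⁴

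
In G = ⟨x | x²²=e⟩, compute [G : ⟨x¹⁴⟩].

First find ord(x¹⁴) by computing successive powers:
  (x¹⁴)¹ = x¹⁴, (x¹⁴)² = x⁶, (x¹⁴)³ = x²⁰, (x¹⁴)⁴ = x¹², (x¹⁴)⁵ = x⁴, (x¹⁴)⁶ = x¹⁸, (x¹⁴)⁷ = x¹⁰, (x¹⁴)⁸ = x², (x¹⁴)⁹ = x¹⁶, (x¹⁴)¹⁰ = x⁸, (x¹⁴)¹¹ = e.
So |⟨x¹⁴⟩| = ord(x¹⁴) = 11. With |G| = 22, by Lagrange [G : ⟨x¹⁴⟩] = 22/11 = 2.

Answer: 2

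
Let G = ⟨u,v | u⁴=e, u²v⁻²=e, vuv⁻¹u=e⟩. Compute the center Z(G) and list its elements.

An element z ∈ Z(G) iff z commutes with every generator.
For example u² is central: (u²)·u = u³ = u·(u²); (u²)·v = v⁻¹ = v·(u²).
Whereas u ∉ Z(G) since u·v = uv ≠ uv⁻¹ = v·u.
Checking each of the 8 elements this way gives Z(G) = {e, u²}, of order 2.

Answer: {e, u²}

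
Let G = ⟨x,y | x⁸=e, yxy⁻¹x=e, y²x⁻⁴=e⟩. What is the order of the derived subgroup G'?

G' = [G, G] is generated by all commutators. The generator-pair commutators are: [x, y] = x².
The subgroup they normally generate is {e, x², x⁴, x⁶}, of order 4.
Check: |G/G'| = 16/4 = 4 is the order of the abelianisation.

Answer: 4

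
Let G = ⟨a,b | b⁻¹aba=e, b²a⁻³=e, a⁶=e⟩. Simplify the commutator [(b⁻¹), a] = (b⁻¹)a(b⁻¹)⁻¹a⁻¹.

[(b⁻¹), a] = (b⁻¹)·a·(b⁻¹)⁻¹·a⁻¹.
  (b⁻¹) · a = a²b
  (a²b) · b = a⁵
  (a⁵) · (a⁵) = a⁴

Answer: a⁴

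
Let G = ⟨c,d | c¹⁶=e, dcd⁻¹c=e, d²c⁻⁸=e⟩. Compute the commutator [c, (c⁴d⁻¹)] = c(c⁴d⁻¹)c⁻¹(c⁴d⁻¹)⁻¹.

[c, (c⁴d⁻¹)] = c·(c⁴d⁻¹)·c⁻¹·(c⁴d⁻¹)⁻¹.
  c · (c⁴d⁻¹) = c⁵d⁻¹
  (c⁵d⁻¹) · (c¹⁵) = c⁶d⁻¹
  (c⁶d⁻¹) · (c⁴d) = c²

Answer: c²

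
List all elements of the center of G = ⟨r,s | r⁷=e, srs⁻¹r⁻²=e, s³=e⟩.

An element z ∈ Z(G) iff z commutes with every generator.
For example e is central: e·r = r = r·e; e·s = s = s·e.
Whereas r ∉ Z(G) since r·s = rs ≠ r²s = s·r.
Checking each of the 21 elements this way gives Z(G) = {e}, of order 1.

Answer: {e}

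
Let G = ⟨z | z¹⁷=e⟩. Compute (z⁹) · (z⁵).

Compute (z⁹) · (z⁵) by multiplying left to right and reducing via the relations at each step:
  (z⁹) · z⁵ = z¹⁴

Answer: z¹⁴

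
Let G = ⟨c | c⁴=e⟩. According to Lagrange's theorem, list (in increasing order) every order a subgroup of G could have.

|G| = 4 = 2². By Lagrange's theorem the order of any subgroup divides 4; the divisors of 4 are 1, 2, 4.

Answer: 1, 2, 4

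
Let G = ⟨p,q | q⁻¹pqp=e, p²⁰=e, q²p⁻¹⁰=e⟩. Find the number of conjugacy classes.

The conjugacy classes (representative and size) are:
  [e] (size 1), [p] (size 2), [p²] (size 2), [p³] (size 2), [p⁴] (size 2), [p⁵] (size 2), [p¹⁴] (size 2), [p⁷] (size 2), [p⁸] (size 2), [p¹¹] (size 2), [p¹⁰] (size 1), [p²q⁻¹] (size 10), [p⁹q] (size 10).
Class equation: 1 + 2 + 2 + 2 + 2 + 2 + 2 + 2 + 2 + 2 + 1 + 10 + 10 = 40 = |G|. So G has 13 conjugacy classes.

Answer: 13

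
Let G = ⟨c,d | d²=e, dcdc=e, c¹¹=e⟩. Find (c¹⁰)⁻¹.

The order of (c¹⁰) is 11 (smallest k with (c¹⁰)ᵏ = e), so (c¹⁰)⁻¹ = (c¹⁰)¹⁰ = c.
Check: (c¹⁰) · c → (c¹⁰) · c = e, giving e as required.

Answer: c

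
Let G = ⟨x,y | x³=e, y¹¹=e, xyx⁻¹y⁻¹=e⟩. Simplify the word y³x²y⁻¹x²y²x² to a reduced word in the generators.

Multiply left to right, reducing at each step:
  (y³) · x² = x²y³
  (x²y³) · y⁻¹ = x²y²
  (x²y²) · x² = xy²
  (xy²) · y² = xy⁴
  (xy⁴) · x² = y⁴

Answer: y⁴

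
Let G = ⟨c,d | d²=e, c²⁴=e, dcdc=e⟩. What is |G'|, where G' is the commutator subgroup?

G' = [G, G] is generated by all commutators. The generator-pair commutators are: [c, d] = c².
The subgroup they normally generate is {e, c², c⁴, c⁶, c⁸, c¹⁰, c¹², c¹⁴, c¹⁶, c¹⁸, c²⁰, c²²}, of order 12.
Check: |G/G'| = 48/12 = 4 is the order of the abelianisation.

Answer: 12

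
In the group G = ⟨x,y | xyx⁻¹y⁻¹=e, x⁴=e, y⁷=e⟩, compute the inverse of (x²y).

The order of (x²y) is 14 (smallest k with (x²y)ᵏ = e), so (x²y)⁻¹ = (x²y)¹³ = x²y⁶.
Check: (x²y) · (x²y⁶) → (x²y) · x² = y;   y · y⁶ = e, giving e as required.

Answer: x²y⁶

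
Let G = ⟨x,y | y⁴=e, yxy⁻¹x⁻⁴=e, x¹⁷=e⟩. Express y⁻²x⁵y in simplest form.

Multiply left to right, reducing at each step:
  (y²) · x⁵ = x¹²y²
  (x¹²y²) · y = x¹²y³

Answer: x¹²y³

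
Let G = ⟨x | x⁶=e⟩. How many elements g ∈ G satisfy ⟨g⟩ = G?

G is cyclic of order 6. An element generates G iff its order is 6, and a cyclic group of order 6 has exactly φ(6) = 2 such elements.

Answer: 2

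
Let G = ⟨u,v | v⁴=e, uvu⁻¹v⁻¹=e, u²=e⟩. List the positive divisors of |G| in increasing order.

|G| = 8 = 2³. By Lagrange's theorem the order of any subgroup divides 8; the divisors of 8 are 1, 2, 4, 8.

Answer: 1, 2, 4, 8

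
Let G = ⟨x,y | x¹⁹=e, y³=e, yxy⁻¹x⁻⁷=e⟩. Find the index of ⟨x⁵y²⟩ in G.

First find ord(x⁵y²) by computing successive powers:
  (x⁵y²)¹ = x⁵y², (x⁵y²)² = x³y, (x⁵y²)³ = e.
So |⟨x⁵y²⟩| = ord(x⁵y²) = 3. With |G| = 57, by Lagrange [G : ⟨x⁵y²⟩] = 57/3 = 19.

Answer: 19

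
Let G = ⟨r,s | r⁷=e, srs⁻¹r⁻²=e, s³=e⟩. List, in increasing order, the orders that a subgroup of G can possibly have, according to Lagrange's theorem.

|G| = 21 = 3 · 7. By Lagrange's theorem the order of any subgroup divides 21; the divisors of 21 are 1, 3, 7, 21.

Answer: 1, 3, 7, 21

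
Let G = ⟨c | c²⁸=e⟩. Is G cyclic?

|G| = 28. The element c has order 28 (its powers give 28 distinct elements), so ⟨c⟩ = G and G is cyclic.

Answer: Yes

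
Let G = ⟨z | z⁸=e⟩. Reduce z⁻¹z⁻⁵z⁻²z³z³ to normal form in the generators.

Multiply left to right, reducing at each step:
  (z⁷) · z⁻⁵ = z²
  (z²) · z⁻² = e
  e · z³ = z³
  (z³) · z³ = z⁶

Answer: z⁶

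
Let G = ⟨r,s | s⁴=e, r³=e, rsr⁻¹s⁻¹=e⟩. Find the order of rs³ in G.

Compute successive powers until reaching e:
  (rs³)¹ = rs³, (rs³)² = r²s², (rs³)³ = s, (rs³)⁴ = r, (rs³)⁵ = r²s³, (rs³)⁶ = s², (rs³)⁷ = rs, (rs³)⁸ = r², (rs³)⁹ = s³, (rs³)¹⁰ = rs², (rs³)¹¹ = r²s, (rs³)¹² = e.
The smallest positive k with (rs³)ᵏ = e is 12.

Answer: 12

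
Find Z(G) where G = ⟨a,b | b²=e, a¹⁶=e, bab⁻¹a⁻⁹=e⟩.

An element z ∈ Z(G) iff z commutes with every generator.
For example a² is central: (a²)·a = a³ = a·(a²); (a²)·b = a²b = b·(a²).
Whereas a ∉ Z(G) since a·b = ab ≠ a⁹b = b·a.
Checking each of the 32 elements this way gives Z(G) = {e, a², a⁴, a⁶, a⁸, a¹⁰, a¹², a¹⁴}, of order 8.

Answer: {e, a², a⁴, a⁶, a⁸, a¹⁰, a¹², a¹⁴}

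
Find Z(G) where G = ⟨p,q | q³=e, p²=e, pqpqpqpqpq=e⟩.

An element z ∈ Z(G) iff z commutes with every generator.
For example e is central: e·p = p = p·e; e·q = q = q·e.
Whereas p ∉ Z(G) since p·q = pq ≠ qp = q·p.
Checking each of the 60 elements this way gives Z(G) = {e}, of order 1.

Answer: {e}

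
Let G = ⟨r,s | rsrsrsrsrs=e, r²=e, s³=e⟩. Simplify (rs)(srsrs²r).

Compute (rs) · (srsrs²r) by multiplying left to right and reducing via the relations at each step:
  (rs) · s = rs²
  (rs²) · r = rs²r
  (rs²r) · s = rs²rs
  (rs²rs) · r = rs²rsr
  (rs²rsr) · s² = rs²rsrs²
  (rs²rsrs²) · r = rs²rsrs²r

Answer: rs²rsrs²r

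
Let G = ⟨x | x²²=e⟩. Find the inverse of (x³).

The order of (x³) is 22 (smallest k with (x³)ᵏ = e), so (x³)⁻¹ = (x³)²¹ = x¹⁹.
Check: (x³) · (x¹⁹) → (x³) · x¹⁹ = e, giving e as required.

Answer: x¹⁹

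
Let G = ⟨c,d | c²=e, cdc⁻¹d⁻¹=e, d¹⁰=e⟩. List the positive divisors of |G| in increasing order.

|G| = 20 = 2² · 5. By Lagrange's theorem the order of any subgroup divides 20; the divisors of 20 are 1, 2, 4, 5, 10, 20.

Answer: 1, 2, 4, 5, 10, 20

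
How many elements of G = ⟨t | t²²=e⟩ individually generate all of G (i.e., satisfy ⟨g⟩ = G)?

G is cyclic of order 22. An element generates G iff its order is 22, and a cyclic group of order 22 has exactly φ(22) = 10 such elements.

Answer: 10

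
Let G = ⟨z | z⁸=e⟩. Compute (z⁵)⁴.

Compute successive powers of (z⁵), reducing at each step:
  (z⁵)²: (z⁵) · z⁵ = z²
  (z⁵)³: (z²) · z⁵ = z⁷
  (z⁵)⁴: (z⁷) · z⁵ = z⁴

Answer: z⁴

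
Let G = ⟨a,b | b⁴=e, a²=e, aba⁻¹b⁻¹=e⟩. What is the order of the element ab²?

Compute successive powers until reaching e:
  (ab²)¹ = ab², (ab²)² = e.
The smallest positive k with (ab²)ᵏ = e is 2.

Answer: 2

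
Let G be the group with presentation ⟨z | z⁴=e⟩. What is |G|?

G is generated by a single element, so G is cyclic. The relator gives z⁴ = e and no smaller power is forced to be e, so the 4 powers {e, z, z², z³} are distinct. Hence |G| = 4.

Answer: 4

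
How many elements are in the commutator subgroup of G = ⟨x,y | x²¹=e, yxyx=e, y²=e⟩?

G' = [G, G] is generated by all commutators. The generator-pair commutators are: [x, y] = x².
The subgroup they normally generate is {e, x, x², x³, x⁴, x⁵, x⁶, x⁷, x⁸, x⁹, x¹⁰, x¹¹, x¹², x¹³, x¹⁴, x¹⁵, x¹⁶, x¹⁷, x¹⁸, x¹⁹, x²⁰}, of order 21.
Check: |G/G'| = 42/21 = 2 is the order of the abelianisation.

Answer: 21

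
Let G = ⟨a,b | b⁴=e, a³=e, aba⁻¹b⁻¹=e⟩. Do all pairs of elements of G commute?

Each pair of generators commutes: a·b = ab = b·a. Since the generators pairwise commute, every element of G commutes with every other, so G is abelian.

Answer: Yes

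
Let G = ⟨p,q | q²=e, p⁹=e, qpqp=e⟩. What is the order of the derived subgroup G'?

G' = [G, G] is generated by all commutators. The generator-pair commutators are: [p, q] = p².
The subgroup they normally generate is {e, p, p², p³, p⁴, p⁵, p⁶, p⁷, p⁸}, of order 9.
Check: |G/G'| = 18/9 = 2 is the order of the abelianisation.

Answer: 9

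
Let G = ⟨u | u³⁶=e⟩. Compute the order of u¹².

Compute successive powers until reaching e:
  (u¹²)¹ = u¹², (u¹²)² = u²⁴, (u¹²)³ = e.
The smallest positive k with (u¹²)ᵏ = e is 3.

Answer: 3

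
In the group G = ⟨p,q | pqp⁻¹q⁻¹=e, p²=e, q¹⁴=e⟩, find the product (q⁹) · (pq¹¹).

Compute (q⁹) · (pq¹¹) by multiplying left to right and reducing via the relations at each step:
  (q⁹) · p = pq⁹
  (pq⁹) · q¹¹ = pq⁶

Answer: pq⁶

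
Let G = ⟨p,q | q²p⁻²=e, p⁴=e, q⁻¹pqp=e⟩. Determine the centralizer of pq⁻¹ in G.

⟨pq⁻¹⟩ ⊆ C_G(pq⁻¹) since powers of pq⁻¹ commute with pq⁻¹; so |C_G(pq⁻¹)| ≥ |⟨pq⁻¹⟩| = 4.
By orbit–stabilizer, |C_G(pq⁻¹)| = |G| / |conj. class of pq⁻¹| = 8 / 2 = 4.
The 4 elements commuting with pq⁻¹ are {e, p², pq, pq⁻¹}.

Answer: {e, p², pq, pq⁻¹}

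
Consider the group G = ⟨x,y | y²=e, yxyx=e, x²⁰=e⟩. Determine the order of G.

Enumerate words in the generators, reducing via the relations: the distinct elements are
  {e, x, y, xy, x², x³, x⁴, x⁵, x⁶, x⁷, x⁸, x⁹, x²y, x³y, x¹², x¹³, x¹¹, x¹⁰, x¹⁴, x¹⁵, x¹⁶, x¹⁷, x¹⁸, x¹⁹, x⁴y, x⁵y, x⁶y, x⁷y, x⁸y, x⁹y, x¹²y, x¹³y, x¹¹y, x¹⁰y, x¹⁴y, x¹⁵y, x¹⁶y, x¹⁷y, x¹⁸y, x¹⁹y}.
No further products give new elements, so |G| = 40.

Answer: 40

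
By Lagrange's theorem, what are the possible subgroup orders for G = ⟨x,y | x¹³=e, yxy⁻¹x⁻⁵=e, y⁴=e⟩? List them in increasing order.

|G| = 52 = 2² · 13. By Lagrange's theorem the order of any subgroup divides 52; the divisors of 52 are 1, 2, 4, 13, 26, 52.

Answer: 1, 2, 4, 13, 26, 52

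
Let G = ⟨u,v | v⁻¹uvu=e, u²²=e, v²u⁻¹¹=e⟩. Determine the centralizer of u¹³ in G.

⟨u¹³⟩ ⊆ C_G(u¹³) since powers of u¹³ commute with u¹³; so |C_G(u¹³)| ≥ |⟨u¹³⟩| = 22.
By orbit–stabilizer, |C_G(u¹³)| = |G| / |conj. class of u¹³| = 44 / 2 = 22.
The 22 elements commuting with u¹³ are {e, u, u², u³, u⁴, u⁵, u⁶, u⁷, u⁸, u⁹, u¹⁰, u¹¹, u¹², u¹³, u¹⁴, u¹⁵, u¹⁶, u¹⁷, u¹⁸, u¹⁹, u²⁰, u²¹}.

Answer: {e, u, u², u³, u⁴, u⁵, u⁶, u⁷, u⁸, u⁹, u¹⁰, u¹¹, u¹², u¹³, u¹⁴, u¹⁵, u¹⁶, u¹⁷, u¹⁸, u¹⁹, u²⁰, u²¹}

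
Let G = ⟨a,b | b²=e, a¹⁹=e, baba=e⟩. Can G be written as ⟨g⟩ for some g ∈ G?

Every cyclic group is abelian. But a·b = ab while b·a = a¹⁸b, so a·b ≠ b·a and G is not abelian. Hence G is not cyclic.

Answer: No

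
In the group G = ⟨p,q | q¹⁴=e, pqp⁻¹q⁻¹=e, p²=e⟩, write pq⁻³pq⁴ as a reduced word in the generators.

Multiply left to right, reducing at each step:
  p · q⁻³ = pq¹¹
  (pq¹¹) · p = q¹¹
  (q¹¹) · q⁴ = q

Answer: q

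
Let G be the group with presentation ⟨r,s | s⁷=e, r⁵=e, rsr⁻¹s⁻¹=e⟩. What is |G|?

Enumerate words in the generators, reducing via the relations: the distinct elements are
  {e, r, s, rs, r², r³, r⁴, s², s³, s⁴, s⁵, s⁶, rs², rs³, rs⁴, rs⁵, rs⁶, r²s, r³s, r⁴s, r²s², r²s³, r²s⁴, r²s⁵, r²s⁶, r³s², r³s³, r³s⁴, r³s⁵, r³s⁶, r⁴s², r⁴s³, r⁴s⁴, r⁴s⁵, r⁴s⁶}.
No further products give new elements, so |G| = 35.

Answer: 35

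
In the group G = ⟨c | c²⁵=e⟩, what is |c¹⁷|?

Compute successive powers until reaching e:
  (c¹⁷)¹ = c¹⁷, (c¹⁷)² = c⁹, (c¹⁷)³ = c, (c¹⁷)⁴ = c¹⁸, (c¹⁷)⁵ = c¹⁰, (c¹⁷)⁶ = c², (c¹⁷)⁷ = c¹⁹, (c¹⁷)⁸ = c¹¹, (c¹⁷)⁹ = c³, (c¹⁷)¹⁰ = c²⁰, (c¹⁷)¹¹ = c¹², (c¹⁷)¹² = c⁴, (c¹⁷)¹³ = c²¹, (c¹⁷)¹⁴ = c¹³, (c¹⁷)¹⁵ = c⁵, (c¹⁷)¹⁶ = c²², (c¹⁷)¹⁷ = c¹⁴, (c¹⁷)¹⁸ = c⁶, (c¹⁷)¹⁹ = c²³, (c¹⁷)²⁰ = c¹⁵, (c¹⁷)²¹ = c⁷, (c¹⁷)²² = c²⁴, (c¹⁷)²³ = c¹⁶, (c¹⁷)²⁴ = c⁸, (c¹⁷)²⁵ = e.
The smallest positive k with (c¹⁷)ᵏ = e is 25.

Answer: 25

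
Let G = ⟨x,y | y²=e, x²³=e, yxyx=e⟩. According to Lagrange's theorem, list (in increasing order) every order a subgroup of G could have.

|G| = 46 = 2 · 23. By Lagrange's theorem the order of any subgroup divides 46; the divisors of 46 are 1, 2, 23, 46.

Answer: 1, 2, 23, 46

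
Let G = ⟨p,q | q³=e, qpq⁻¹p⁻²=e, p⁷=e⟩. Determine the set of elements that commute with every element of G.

An element z ∈ Z(G) iff z commutes with every generator.
For example e is central: e·p = p = p·e; e·q = q = q·e.
Whereas p ∉ Z(G) since p·q = pq ≠ p²q = q·p.
Checking each of the 21 elements this way gives Z(G) = {e}, of order 1.

Answer: {e}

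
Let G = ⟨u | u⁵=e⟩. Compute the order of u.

Compute successive powers until reaching e:
  u¹ = u, u² = u², u³ = u³, u⁴ = u⁴, u⁵ = e.
The smallest positive k with uᵏ = e is 5.

Answer: 5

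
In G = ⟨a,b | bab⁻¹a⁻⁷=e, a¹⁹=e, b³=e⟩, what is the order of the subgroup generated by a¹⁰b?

|⟨a¹⁰b⟩| equals the order of a¹⁰b. Compute successive powers until reaching e:
  (a¹⁰b)¹ = a¹⁰b, (a¹⁰b)² = a⁴b², (a¹⁰b)³ = e.
The smallest positive k with (a¹⁰b)ᵏ = e is 3, so |⟨a¹⁰b⟩| = 3.

Answer: 3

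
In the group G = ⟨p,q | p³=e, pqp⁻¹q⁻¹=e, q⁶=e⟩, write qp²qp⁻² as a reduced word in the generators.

Multiply left to right, reducing at each step:
  q · p² = p²q
  (p²q) · q = p²q²
  (p²q²) · p⁻² = q²

Answer: q²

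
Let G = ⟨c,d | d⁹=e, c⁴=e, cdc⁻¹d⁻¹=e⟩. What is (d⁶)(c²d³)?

Compute (d⁶) · (c²d³) by multiplying left to right and reducing via the relations at each step:
  (d⁶) · c² = c²d⁶
  (c²d⁶) · d³ = c²

Answer: c²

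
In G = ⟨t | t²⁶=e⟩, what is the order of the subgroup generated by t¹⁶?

|⟨t¹⁶⟩| equals the order of t¹⁶. Compute successive powers until reaching e:
  (t¹⁶)¹ = t¹⁶, (t¹⁶)² = t⁶, (t¹⁶)³ = t²², (t¹⁶)⁴ = t¹², (t¹⁶)⁵ = t², (t¹⁶)⁶ = t¹⁸, (t¹⁶)⁷ = t⁸, (t¹⁶)⁸ = t²⁴, (t¹⁶)⁹ = t¹⁴, (t¹⁶)¹⁰ = t⁴, (t¹⁶)¹¹ = t²⁰, (t¹⁶)¹² = t¹⁰, (t¹⁶)¹³ = e.
The smallest positive k with (t¹⁶)ᵏ = e is 13, so |⟨t¹⁶⟩| = 13.

Answer: 13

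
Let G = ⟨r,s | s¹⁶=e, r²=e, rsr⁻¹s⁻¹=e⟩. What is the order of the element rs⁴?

Compute successive powers until reaching e:
  (rs⁴)¹ = rs⁴, (rs⁴)² = s⁸, (rs⁴)³ = rs¹², (rs⁴)⁴ = e.
The smallest positive k with (rs⁴)ᵏ = e is 4.

Answer: 4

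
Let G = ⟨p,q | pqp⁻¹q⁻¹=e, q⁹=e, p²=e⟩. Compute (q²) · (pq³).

Compute (q²) · (pq³) by multiplying left to right and reducing via the relations at each step:
  (q²) · p = pq²
  (pq²) · q³ = pq⁵

Answer: pq⁵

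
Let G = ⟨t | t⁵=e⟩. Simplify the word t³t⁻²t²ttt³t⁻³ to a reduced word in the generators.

Multiply left to right, reducing at each step:
  (t³) · t⁻² = t
  t · t² = t³
  (t³) · t = t⁴
  (t⁴) · t = e
  e · t³ = t³
  (t³) · t⁻³ = e

Answer: e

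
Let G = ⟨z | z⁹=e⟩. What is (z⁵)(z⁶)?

Compute (z⁵) · (z⁶) by multiplying left to right and reducing via the relations at each step:
  (z⁵) · z⁶ = z²

Answer: z²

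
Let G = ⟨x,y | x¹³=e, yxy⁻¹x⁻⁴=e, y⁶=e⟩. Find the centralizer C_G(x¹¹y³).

⟨x¹¹y³⟩ ⊆ C_G(x¹¹y³) since powers of x¹¹y³ commute with x¹¹y³; so |C_G(x¹¹y³)| ≥ |⟨x¹¹y³⟩| = 2.
By orbit–stabilizer, |C_G(x¹¹y³)| = |G| / |conj. class of x¹¹y³| = 78 / 13 = 6.
The 6 elements commuting with x¹¹y³ are {e, x²y², x³y, x⁸y⁴, x⁹y⁵, x¹¹y³}.

Answer: {e, x²y², x³y, x⁸y⁴, x⁹y⁵, x¹¹y³}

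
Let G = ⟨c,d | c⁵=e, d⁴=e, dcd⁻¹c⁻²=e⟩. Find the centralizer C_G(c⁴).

⟨c⁴⟩ ⊆ C_G(c⁴) since powers of c⁴ commute with c⁴; so |C_G(c⁴)| ≥ |⟨c⁴⟩| = 5.
By orbit–stabilizer, |C_G(c⁴)| = |G| / |conj. class of c⁴| = 20 / 4 = 5.
The 5 elements commuting with c⁴ are {e, c, c², c³, c⁴}.

Answer: {e, c, c², c³, c⁴}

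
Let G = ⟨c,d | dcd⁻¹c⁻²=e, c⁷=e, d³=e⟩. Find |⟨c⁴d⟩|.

|⟨c⁴d⟩| equals the order of c⁴d. Compute successive powers until reaching e:
  (c⁴d)¹ = c⁴d, (c⁴d)² = c⁵d², (c⁴d)³ = e.
The smallest positive k with (c⁴d)ᵏ = e is 3, so |⟨c⁴d⟩| = 3.

Answer: 3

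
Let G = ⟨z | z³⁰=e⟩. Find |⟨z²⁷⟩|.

|⟨z²⁷⟩| equals the order of z²⁷. Compute successive powers until reaching e:
  (z²⁷)¹ = z²⁷, (z²⁷)² = z²⁴, (z²⁷)³ = z²¹, (z²⁷)⁴ = z¹⁸, (z²⁷)⁵ = z¹⁵, (z²⁷)⁶ = z¹², (z²⁷)⁷ = z⁹, (z²⁷)⁸ = z⁶, (z²⁷)⁹ = z³, (z²⁷)¹⁰ = e.
The smallest positive k with (z²⁷)ᵏ = e is 10, so |⟨z²⁷⟩| = 10.

Answer: 10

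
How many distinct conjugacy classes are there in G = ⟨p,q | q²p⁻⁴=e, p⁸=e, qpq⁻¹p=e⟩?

The conjugacy classes (representative and size) are:
  [e] (size 1), [p⁷] (size 2), [p²] (size 2), [p⁵] (size 2), [p⁴] (size 1), [p²q⁻¹] (size 4), [p³q] (size 4).
Class equation: 1 + 2 + 2 + 2 + 1 + 4 + 4 = 16 = |G|. So G has 7 conjugacy classes.

Answer: 7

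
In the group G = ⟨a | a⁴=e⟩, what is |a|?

Compute successive powers until reaching e:
  a¹ = a, a² = a², a³ = a³, a⁴ = e.
The smallest positive k with aᵏ = e is 4.

Answer: 4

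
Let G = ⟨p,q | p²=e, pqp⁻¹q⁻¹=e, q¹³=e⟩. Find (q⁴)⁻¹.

The order of (q⁴) is 13 (smallest k with (q⁴)ᵏ = e), so (q⁴)⁻¹ = (q⁴)¹² = q⁹.
Check: (q⁴) · (q⁹) → (q⁴) · q⁹ = e, giving e as required.

Answer: q⁹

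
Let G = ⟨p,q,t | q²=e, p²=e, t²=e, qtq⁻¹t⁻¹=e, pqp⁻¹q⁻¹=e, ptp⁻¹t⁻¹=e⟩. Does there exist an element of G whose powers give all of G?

|G| = 8, but the maximum element order in G is 2 < 8. No single element generates all of G, so G is not cyclic.

Answer: No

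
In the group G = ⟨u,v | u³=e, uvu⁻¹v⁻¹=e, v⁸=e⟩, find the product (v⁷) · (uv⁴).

Compute (v⁷) · (uv⁴) by multiplying left to right and reducing via the relations at each step:
  (v⁷) · u = uv⁷
  (uv⁷) · v⁴ = uv³

Answer: uv³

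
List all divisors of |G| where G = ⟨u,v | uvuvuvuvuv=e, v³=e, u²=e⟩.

|G| = 60 = 2² · 3 · 5. By Lagrange's theorem the order of any subgroup divides 60; the divisors of 60 are 1, 2, 3, 4, 5, 6, 10, 12, 15, 20, 30, 60.

Answer: 1, 2, 3, 4, 5, 6, 10, 12, 15, 20, 30, 60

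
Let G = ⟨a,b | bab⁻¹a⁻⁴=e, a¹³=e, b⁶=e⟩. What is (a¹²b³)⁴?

Compute successive powers of (a¹²b³), reducing at each step:
  (a¹²b³)²: (a¹²b³) · a¹² = b³;   (b³) · b³ = e
  (a¹²b³)³: e · a¹² = a¹²;   (a¹²) · b³ = a¹²b³
  (a¹²b³)⁴: (a¹²b³) · a¹² = b³;   (b³) · b³ = e

Answer: e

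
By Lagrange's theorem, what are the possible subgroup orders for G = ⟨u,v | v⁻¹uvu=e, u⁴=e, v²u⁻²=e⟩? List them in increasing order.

|G| = 8 = 2³. By Lagrange's theorem the order of any subgroup divides 8; the divisors of 8 are 1, 2, 4, 8.

Answer: 1, 2, 4, 8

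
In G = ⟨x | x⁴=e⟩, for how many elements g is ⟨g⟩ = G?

G is cyclic of order 4. An element generates G iff its order is 4, and a cyclic group of order 4 has exactly φ(4) = 2 such elements.

Answer: 2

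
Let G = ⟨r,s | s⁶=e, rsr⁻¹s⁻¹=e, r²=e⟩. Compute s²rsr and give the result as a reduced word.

Multiply left to right, reducing at each step:
  (s²) · r = rs²
  (rs²) · s = rs³
  (rs³) · r = s³

Answer: s³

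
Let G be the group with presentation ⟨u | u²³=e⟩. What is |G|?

G is generated by a single element, so G is cyclic. The relator gives u²³ = e and no smaller power is forced to be e, so the 23 powers {e, u, u², u³, u⁴, u⁵, u⁶, u⁷, u⁸, u⁹, u²², u²¹, u²⁰, u¹², u¹³, u¹¹, u¹⁰, u¹⁴, u¹⁵, u¹⁶, u¹⁷, u¹⁸, u¹⁹} are distinct. Hence |G| = 23.

Answer: 23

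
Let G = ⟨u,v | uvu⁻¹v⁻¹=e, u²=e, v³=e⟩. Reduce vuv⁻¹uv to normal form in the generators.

Multiply left to right, reducing at each step:
  v · u = uv
  (uv) · v⁻¹ = u
  u · u = e
  e · v = v

Answer: v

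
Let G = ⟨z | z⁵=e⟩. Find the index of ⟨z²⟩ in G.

First find ord(z²) by computing successive powers:
  (z²)¹ = z², (z²)² = z⁴, (z²)³ = z, (z²)⁴ = z³, (z²)⁵ = e.
So |⟨z²⟩| = ord(z²) = 5. With |G| = 5, by Lagrange [G : ⟨z²⟩] = 5/5 = 1.

Answer: 1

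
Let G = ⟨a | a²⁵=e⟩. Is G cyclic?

|G| = 25. The element a has order 25 (its powers give 25 distinct elements), so ⟨a⟩ = G and G is cyclic.

Answer: Yes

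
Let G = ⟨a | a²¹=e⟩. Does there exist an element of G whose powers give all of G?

|G| = 21. The element a has order 21 (its powers give 21 distinct elements), so ⟨a⟩ = G and G is cyclic.

Answer: Yes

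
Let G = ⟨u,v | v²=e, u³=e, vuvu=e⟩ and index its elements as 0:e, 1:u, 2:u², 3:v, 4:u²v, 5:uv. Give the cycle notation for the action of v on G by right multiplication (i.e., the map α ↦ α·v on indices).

(0 3)(1 5)(2 4)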